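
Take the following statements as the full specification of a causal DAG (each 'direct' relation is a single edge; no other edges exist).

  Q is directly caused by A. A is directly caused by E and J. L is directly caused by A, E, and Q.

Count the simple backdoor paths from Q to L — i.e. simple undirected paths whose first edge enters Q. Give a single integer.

A backdoor path from Q to L is any simple undirected path whose first edge points into Q (i.e. leaves Q via a parent).
Parents of Q: {A}.
Enumerating:
  P1: Q <- A <- E -> L
  P2: Q <- A -> L
That exhausts the simple backdoor paths. Count: 2.

2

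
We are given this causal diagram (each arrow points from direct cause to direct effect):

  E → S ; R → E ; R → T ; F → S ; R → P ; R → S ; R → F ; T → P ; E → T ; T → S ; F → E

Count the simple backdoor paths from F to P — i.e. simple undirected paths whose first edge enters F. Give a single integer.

A backdoor path from F to P is any simple undirected path whose first edge points into F (i.e. leaves F via a parent).
Parents of F: {R}.
Enumerating:
  P1: F <- R -> E -> T -> P
  P2: F <- R -> E -> S <- T -> P
  P3: F <- R -> T -> P
  P4: F <- R -> P
  P5: F <- R -> S <- E -> T -> P
  P6: F <- R -> S <- T -> P
That exhausts the simple backdoor paths. Count: 6.

6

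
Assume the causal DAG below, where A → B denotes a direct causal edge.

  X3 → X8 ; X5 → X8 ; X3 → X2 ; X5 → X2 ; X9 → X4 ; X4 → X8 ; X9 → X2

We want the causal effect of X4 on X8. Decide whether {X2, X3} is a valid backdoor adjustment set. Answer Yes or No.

No

Backdoor paths from X4 to X8 (paths whose first edge points into X4):
  P1: X4 <- X9 -> X2 <- X3 -> X8
  P2: X4 <- X9 -> X2 <- X5 -> X8
Condition 1 (no descendant of X4 in the set): holds — descendants of X4 are {X8}; none are in {X2, X3}.
Condition 2 (every backdoor path blocked by {X2, X3}):
  P1: blocked at fork node X3 ∈ conditioning set.
  P2: open — collider(s) X2 are conditioned on (or have a conditioned descendant) and no non-collider on the path is in the set.
{X2, X3} does not satisfy the backdoor criterion.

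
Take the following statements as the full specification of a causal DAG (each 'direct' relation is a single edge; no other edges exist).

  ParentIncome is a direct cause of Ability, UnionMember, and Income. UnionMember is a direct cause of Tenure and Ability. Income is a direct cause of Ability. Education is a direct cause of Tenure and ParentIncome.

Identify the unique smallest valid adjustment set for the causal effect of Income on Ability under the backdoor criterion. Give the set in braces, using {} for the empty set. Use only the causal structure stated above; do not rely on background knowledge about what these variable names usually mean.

Variables eligible for adjustment (non-descendants of Income, excluding Income and Ability): {Education, ParentIncome, Tenure, UnionMember}.
Backdoor paths from Income to Ability:
  P1: Income <- ParentIncome <- Education -> Tenure <- UnionMember -> Ability
  P2: Income <- ParentIncome -> UnionMember -> Ability
  P3: Income <- ParentIncome -> Ability
The empty set is not sufficient: P2 (Income <- ParentIncome -> UnionMember -> Ability) has no collider blocking it and no conditioned non-collider, so it is open.
Try {ParentIncome}:
  P1: blocked at chain node ParentIncome ∈ conditioning set.
  P2: blocked at fork node ParentIncome ∈ conditioning set.
  P3: blocked at fork node ParentIncome ∈ conditioning set.
{ParentIncome} contains no descendant of Income and blocks every backdoor path.
No other singleton works — e.g. {Education} leaves P2 open — so {ParentIncome} is the unique smallest valid adjustment set.

{ParentIncome}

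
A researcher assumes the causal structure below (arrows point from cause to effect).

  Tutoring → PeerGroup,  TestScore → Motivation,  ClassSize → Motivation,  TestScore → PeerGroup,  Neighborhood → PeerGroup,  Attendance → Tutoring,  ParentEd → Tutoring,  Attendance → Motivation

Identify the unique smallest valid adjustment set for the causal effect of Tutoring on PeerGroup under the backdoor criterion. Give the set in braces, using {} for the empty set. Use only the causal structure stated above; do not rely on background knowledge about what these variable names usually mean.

{}

Variables eligible for adjustment (non-descendants of Tutoring, excluding Tutoring and PeerGroup): {Attendance, ClassSize, Motivation, Neighborhood, ParentEd, TestScore}.
Backdoor paths from Tutoring to PeerGroup:
  P1: Tutoring <- Attendance -> Motivation <- TestScore -> PeerGroup
Each backdoor path contains an unconditioned collider, so every path is already blocked with the empty conditioning set:
  P1: blocked at collider Motivation (neither it nor any descendant is in the conditioning set).
The empty set is therefore the unique smallest valid set.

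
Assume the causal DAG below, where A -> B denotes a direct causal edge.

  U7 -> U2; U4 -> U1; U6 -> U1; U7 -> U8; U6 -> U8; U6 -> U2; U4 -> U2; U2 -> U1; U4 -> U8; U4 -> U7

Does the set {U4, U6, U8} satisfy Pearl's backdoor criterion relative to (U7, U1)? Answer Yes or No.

Backdoor paths from U7 to U1 (paths whose first edge points into U7):
  P1: U7 <- U4 -> U2 <- U6 -> U1
  P2: U7 <- U4 -> U2 -> U1
  P3: U7 <- U4 -> U8 <- U6 -> U2 -> U1
  P4: U7 <- U4 -> U8 <- U6 -> U1
  P5: U7 <- U4 -> U1
Condition 1 (no descendant of U7 in the set): FAILS — U8 is a descendant of U7.
Condition 2 (every backdoor path blocked by {U4, U6, U8}):
  P1: blocked at fork node U4 ∈ conditioning set.
  P2: blocked at fork node U4 ∈ conditioning set.
  P3: blocked at fork node U4 ∈ conditioning set.
  P4: blocked at fork node U4 ∈ conditioning set.
  P5: blocked at fork node U4 ∈ conditioning set.
{U4, U6, U8} does not satisfy the backdoor criterion.

No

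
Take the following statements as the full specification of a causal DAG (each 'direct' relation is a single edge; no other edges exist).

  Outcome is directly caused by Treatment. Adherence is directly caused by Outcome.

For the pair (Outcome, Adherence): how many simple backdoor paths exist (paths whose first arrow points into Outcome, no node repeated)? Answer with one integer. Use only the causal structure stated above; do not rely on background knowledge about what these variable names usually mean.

0

A backdoor path from Outcome to Adherence is any simple undirected path whose first edge points into Outcome (i.e. leaves Outcome via a parent).
Parents of Outcome: {Treatment}.
No simple path from any parent of Outcome reaches Adherence without revisiting Outcome, so there are no backdoor paths.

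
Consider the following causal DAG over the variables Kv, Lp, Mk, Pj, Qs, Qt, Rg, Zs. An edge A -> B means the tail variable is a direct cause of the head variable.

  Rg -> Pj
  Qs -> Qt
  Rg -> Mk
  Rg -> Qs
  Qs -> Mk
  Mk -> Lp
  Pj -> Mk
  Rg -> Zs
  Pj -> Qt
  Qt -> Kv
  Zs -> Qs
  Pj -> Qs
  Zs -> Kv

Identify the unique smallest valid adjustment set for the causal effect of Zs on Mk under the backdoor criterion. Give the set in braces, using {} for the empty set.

Variables eligible for adjustment (non-descendants of Zs, excluding Zs and Mk): {Pj, Rg}.
Backdoor paths from Zs to Mk:
  P1: Zs <- Rg -> Pj -> Qs -> Mk
  P2: Zs <- Rg -> Pj -> Mk
  P3: Zs <- Rg -> Pj -> Qt <- Qs -> Mk
  P4: Zs <- Rg -> Qs <- Pj -> Mk
  P5: Zs <- Rg -> Qs -> Mk
  P6: Zs <- Rg -> Qs -> Qt <- Pj -> Mk
  P7: Zs <- Rg -> Mk
The empty set is not sufficient: P1 (Zs <- Rg -> Pj -> Qs -> Mk) has no collider blocking it and no conditioned non-collider, so it is open.
Try {Rg}:
  P1: blocked at fork node Rg ∈ conditioning set.
  P2: blocked at fork node Rg ∈ conditioning set.
  P3: blocked at fork node Rg ∈ conditioning set.
  P4: blocked at fork node Rg ∈ conditioning set.
  P5: blocked at fork node Rg ∈ conditioning set.
  P6: blocked at fork node Rg ∈ conditioning set.
  P7: blocked at fork node Rg ∈ conditioning set.
{Rg} contains no descendant of Zs and blocks every backdoor path.
No other singleton works — e.g. {Pj} leaves P5 open — so {Rg} is the unique smallest valid adjustment set.

{Rg}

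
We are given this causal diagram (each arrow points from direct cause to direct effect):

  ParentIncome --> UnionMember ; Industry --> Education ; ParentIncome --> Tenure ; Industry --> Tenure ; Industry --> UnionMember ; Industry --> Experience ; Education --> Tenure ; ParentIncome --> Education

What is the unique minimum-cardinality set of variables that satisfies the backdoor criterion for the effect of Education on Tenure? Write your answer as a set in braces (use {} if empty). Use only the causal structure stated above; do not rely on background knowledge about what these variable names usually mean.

{Industry, ParentIncome}

Variables eligible for adjustment (non-descendants of Education, excluding Education and Tenure): {Experience, Industry, ParentIncome, UnionMember}.
Backdoor paths from Education to Tenure:
  P1: Education <- Industry -> Tenure
  P2: Education <- Industry -> UnionMember <- ParentIncome -> Tenure
  P3: Education <- ParentIncome -> Tenure
  P4: Education <- ParentIncome -> UnionMember <- Industry -> Tenure
The empty set is not sufficient: P1 (Education <- Industry -> Tenure) has no collider blocking it and no conditioned non-collider, so it is open.
Try {Industry, ParentIncome}:
  P1: blocked at fork node Industry ∈ conditioning set.
  P2: blocked at fork node Industry ∈ conditioning set.
  P3: blocked at fork node ParentIncome ∈ conditioning set.
  P4: blocked at fork node ParentIncome ∈ conditioning set.
{Industry, ParentIncome} contains no descendant of Education and blocks every backdoor path.
Every element of {Industry, ParentIncome} is needed (dropping Industry leaves P1 open; dropping ParentIncome leaves P3 open), so no proper subset is valid.
Among all size-2 subsets of the eligible variables, only {Industry, ParentIncome} blocks every backdoor path, so it is the unique smallest valid adjustment set.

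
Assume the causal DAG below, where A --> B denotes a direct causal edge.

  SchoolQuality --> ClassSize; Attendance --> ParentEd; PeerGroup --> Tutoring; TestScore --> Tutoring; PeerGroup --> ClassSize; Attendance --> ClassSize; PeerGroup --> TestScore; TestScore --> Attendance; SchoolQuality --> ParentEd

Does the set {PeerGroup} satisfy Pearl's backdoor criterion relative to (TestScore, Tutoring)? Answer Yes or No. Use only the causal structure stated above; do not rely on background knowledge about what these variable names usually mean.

Backdoor paths from TestScore to Tutoring (paths whose first edge points into TestScore):
  P1: TestScore <- PeerGroup -> Tutoring
Condition 1 (no descendant of TestScore in the set): holds — descendants of TestScore are {Attendance, ClassSize, ParentEd, Tutoring}; none are in {PeerGroup}.
Condition 2 (every backdoor path blocked by {PeerGroup}):
  P1: blocked at fork node PeerGroup ∈ conditioning set.
{PeerGroup} satisfies the backdoor criterion.

Yes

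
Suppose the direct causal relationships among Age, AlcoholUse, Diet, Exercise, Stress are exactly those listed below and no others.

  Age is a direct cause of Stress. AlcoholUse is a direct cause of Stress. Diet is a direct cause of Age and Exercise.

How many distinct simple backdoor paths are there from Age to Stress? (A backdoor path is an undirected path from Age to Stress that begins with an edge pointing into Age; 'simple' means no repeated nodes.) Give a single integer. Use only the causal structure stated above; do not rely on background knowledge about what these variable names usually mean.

0

A backdoor path from Age to Stress is any simple undirected path whose first edge points into Age (i.e. leaves Age via a parent).
Parents of Age: {Diet}.
No simple path from any parent of Age reaches Stress without revisiting Age, so there are no backdoor paths.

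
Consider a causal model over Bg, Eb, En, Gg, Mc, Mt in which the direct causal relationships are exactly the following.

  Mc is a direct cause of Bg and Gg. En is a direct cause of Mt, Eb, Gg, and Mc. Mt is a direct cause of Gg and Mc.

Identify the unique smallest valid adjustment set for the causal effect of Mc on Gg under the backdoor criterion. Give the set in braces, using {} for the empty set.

{En, Mt}

Variables eligible for adjustment (non-descendants of Mc, excluding Mc and Gg): {Eb, En, Mt}.
Backdoor paths from Mc to Gg:
  P1: Mc <- En -> Mt -> Gg
  P2: Mc <- En -> Gg
  P3: Mc <- Mt <- En -> Gg
  P4: Mc <- Mt -> Gg
The empty set is not sufficient: P1 (Mc <- En -> Mt -> Gg) has no collider blocking it and no conditioned non-collider, so it is open.
Try {En, Mt}:
  P1: blocked at fork node En ∈ conditioning set.
  P2: blocked at fork node En ∈ conditioning set.
  P3: blocked at chain node Mt ∈ conditioning set.
  P4: blocked at fork node Mt ∈ conditioning set.
{En, Mt} contains no descendant of Mc and blocks every backdoor path.
Every element of {En, Mt} is needed (dropping En leaves P2 open; dropping Mt leaves P4 open), so no proper subset is valid.
Among all size-2 subsets of the eligible variables, only {En, Mt} blocks every backdoor path, so it is the unique smallest valid adjustment set.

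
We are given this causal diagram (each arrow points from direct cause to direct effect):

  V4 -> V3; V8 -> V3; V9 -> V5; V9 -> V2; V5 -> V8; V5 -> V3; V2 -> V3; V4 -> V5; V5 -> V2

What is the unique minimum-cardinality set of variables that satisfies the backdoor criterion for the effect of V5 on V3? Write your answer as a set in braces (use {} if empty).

Variables eligible for adjustment (non-descendants of V5, excluding V5 and V3): {V4, V9}.
Backdoor paths from V5 to V3:
  P1: V5 <- V4 -> V3
  P2: V5 <- V9 -> V2 -> V3
The empty set is not sufficient: P1 (V5 <- V4 -> V3) has no collider blocking it and no conditioned non-collider, so it is open.
Try {V4, V9}:
  P1: blocked at fork node V4 ∈ conditioning set.
  P2: blocked at fork node V9 ∈ conditioning set.
{V4, V9} contains no descendant of V5 and blocks every backdoor path.
Every element of {V4, V9} is needed (dropping V4 leaves P1 open; dropping V9 leaves P2 open), so no proper subset is valid.
Among all size-2 subsets of the eligible variables, only {V4, V9} blocks every backdoor path, so it is the unique smallest valid adjustment set.

{V4, V9}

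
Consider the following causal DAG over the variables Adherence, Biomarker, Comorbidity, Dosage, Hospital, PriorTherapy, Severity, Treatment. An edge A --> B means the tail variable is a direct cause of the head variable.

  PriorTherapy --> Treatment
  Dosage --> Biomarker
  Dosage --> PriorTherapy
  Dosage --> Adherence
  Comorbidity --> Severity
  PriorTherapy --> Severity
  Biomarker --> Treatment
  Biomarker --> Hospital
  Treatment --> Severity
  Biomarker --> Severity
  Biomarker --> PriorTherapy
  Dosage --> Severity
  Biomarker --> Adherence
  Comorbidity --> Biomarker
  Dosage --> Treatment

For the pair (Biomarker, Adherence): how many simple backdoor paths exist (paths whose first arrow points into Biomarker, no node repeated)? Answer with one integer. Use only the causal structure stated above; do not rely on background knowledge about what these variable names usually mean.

6

A backdoor path from Biomarker to Adherence is any simple undirected path whose first edge points into Biomarker (i.e. leaves Biomarker via a parent).
Parents of Biomarker: {Comorbidity, Dosage}.
Enumerating:
  P1: Biomarker <- Comorbidity -> Severity <- Dosage -> Adherence
  P2: Biomarker <- Comorbidity -> Severity <- PriorTherapy <- Dosage -> Adherence
  P3: Biomarker <- Comorbidity -> Severity <- PriorTherapy -> Treatment <- Dosage -> Adherence
  P4: Biomarker <- Comorbidity -> Severity <- Treatment <- Dosage -> Adherence
  P5: Biomarker <- Comorbidity -> Severity <- Treatment <- PriorTherapy <- Dosage -> Adherence
  P6: Biomarker <- Dosage -> Adherence
That exhausts the simple backdoor paths. Count: 6.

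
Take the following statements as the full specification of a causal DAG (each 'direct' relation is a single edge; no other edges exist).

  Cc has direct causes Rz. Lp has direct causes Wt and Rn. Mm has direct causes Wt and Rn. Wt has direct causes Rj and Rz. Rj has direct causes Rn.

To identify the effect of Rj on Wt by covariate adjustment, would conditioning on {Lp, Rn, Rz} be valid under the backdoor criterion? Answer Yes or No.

No

Backdoor paths from Rj to Wt (paths whose first edge points into Rj):
  P1: Rj <- Rn -> Lp <- Wt
  P2: Rj <- Rn -> Mm <- Wt
Condition 1 (no descendant of Rj in the set): FAILS — Lp is a descendant of Rj.
Condition 2 (every backdoor path blocked by {Lp, Rn, Rz}):
  P1: blocked at fork node Rn ∈ conditioning set.
  P2: blocked at fork node Rn ∈ conditioning set.
{Lp, Rn, Rz} does not satisfy the backdoor criterion.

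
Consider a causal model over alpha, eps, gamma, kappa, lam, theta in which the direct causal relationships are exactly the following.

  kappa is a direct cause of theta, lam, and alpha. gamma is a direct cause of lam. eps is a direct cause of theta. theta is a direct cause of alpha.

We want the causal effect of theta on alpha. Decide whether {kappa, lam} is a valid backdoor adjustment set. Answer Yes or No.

Yes

Backdoor paths from theta to alpha (paths whose first edge points into theta):
  P1: theta <- kappa -> alpha
Condition 1 (no descendant of theta in the set): holds — descendants of theta are {alpha}; none are in {kappa, lam}.
Condition 2 (every backdoor path blocked by {kappa, lam}):
  P1: blocked at fork node kappa ∈ conditioning set.
{kappa, lam} satisfies the backdoor criterion.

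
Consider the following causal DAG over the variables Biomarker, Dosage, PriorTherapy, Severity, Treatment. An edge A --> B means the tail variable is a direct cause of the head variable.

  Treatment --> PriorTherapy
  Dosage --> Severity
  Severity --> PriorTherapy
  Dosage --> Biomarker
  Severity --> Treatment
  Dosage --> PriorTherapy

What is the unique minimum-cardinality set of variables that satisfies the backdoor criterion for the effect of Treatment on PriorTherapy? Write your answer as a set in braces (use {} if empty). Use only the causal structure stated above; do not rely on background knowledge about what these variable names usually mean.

Variables eligible for adjustment (non-descendants of Treatment, excluding Treatment and PriorTherapy): {Biomarker, Dosage, Severity}.
Backdoor paths from Treatment to PriorTherapy:
  P1: Treatment <- Severity <- Dosage -> PriorTherapy
  P2: Treatment <- Severity -> PriorTherapy
The empty set is not sufficient: P1 (Treatment <- Severity <- Dosage -> PriorTherapy) has no collider blocking it and no conditioned non-collider, so it is open.
Try {Severity}:
  P1: blocked at chain node Severity ∈ conditioning set.
  P2: blocked at fork node Severity ∈ conditioning set.
{Severity} contains no descendant of Treatment and blocks every backdoor path.
No other singleton works — e.g. {Dosage} leaves P2 open — so {Severity} is the unique smallest valid adjustment set.

{Severity}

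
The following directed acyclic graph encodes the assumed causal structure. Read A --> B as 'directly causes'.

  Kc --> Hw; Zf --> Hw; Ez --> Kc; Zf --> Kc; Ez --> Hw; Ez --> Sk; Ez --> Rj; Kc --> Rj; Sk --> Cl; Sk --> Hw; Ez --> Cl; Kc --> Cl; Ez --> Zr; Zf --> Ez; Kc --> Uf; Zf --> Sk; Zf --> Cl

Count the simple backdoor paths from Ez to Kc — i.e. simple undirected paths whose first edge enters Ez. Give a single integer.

A backdoor path from Ez to Kc is any simple undirected path whose first edge points into Ez (i.e. leaves Ez via a parent).
Parents of Ez: {Zf}.
Enumerating:
  P1: Ez <- Zf -> Sk -> Cl <- Kc
  P2: Ez <- Zf -> Sk -> Hw <- Kc
  P3: Ez <- Zf -> Kc
  P4: Ez <- Zf -> Cl <- Sk -> Hw <- Kc
  P5: Ez <- Zf -> Cl <- Kc
  P6: Ez <- Zf -> Hw <- Sk -> Cl <- Kc
  P7: Ez <- Zf -> Hw <- Kc
That exhausts the simple backdoor paths. Count: 7.

7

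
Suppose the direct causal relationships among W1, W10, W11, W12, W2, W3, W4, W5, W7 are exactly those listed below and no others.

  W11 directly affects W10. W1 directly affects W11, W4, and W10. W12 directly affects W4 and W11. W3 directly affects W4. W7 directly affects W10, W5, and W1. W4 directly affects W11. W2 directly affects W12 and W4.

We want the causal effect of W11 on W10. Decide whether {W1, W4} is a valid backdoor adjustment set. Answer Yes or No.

Yes

Backdoor paths from W11 to W10 (paths whose first edge points into W11):
  P1: W11 <- W1 <- W7 -> W10
  P2: W11 <- W1 -> W10
  P3: W11 <- W12 <- W2 -> W4 <- W1 <- W7 -> W10
  P4: W11 <- W12 <- W2 -> W4 <- W1 -> W10
  P5: W11 <- W12 -> W4 <- W1 <- W7 -> W10
  P6: W11 <- W12 -> W4 <- W1 -> W10
  P7: W11 <- W4 <- W1 <- W7 -> W10
  P8: W11 <- W4 <- W1 -> W10
Condition 1 (no descendant of W11 in the set): holds — descendants of W11 are {W10}; none are in {W1, W4}.
Condition 2 (every backdoor path blocked by {W1, W4}):
  P1: blocked at chain node W1 ∈ conditioning set.
  P2: blocked at fork node W1 ∈ conditioning set.
  P3: blocked at chain node W1 ∈ conditioning set.
  P4: blocked at fork node W1 ∈ conditioning set.
  P5: blocked at chain node W1 ∈ conditioning set.
  P6: blocked at fork node W1 ∈ conditioning set.
  P7: blocked at chain node W4 ∈ conditioning set.
  P8: blocked at chain node W4 ∈ conditioning set.
{W1, W4} satisfies the backdoor criterion.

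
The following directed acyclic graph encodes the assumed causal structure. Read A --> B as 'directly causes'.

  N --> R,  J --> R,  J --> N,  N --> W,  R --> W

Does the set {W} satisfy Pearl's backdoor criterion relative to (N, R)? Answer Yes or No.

Backdoor paths from N to R (paths whose first edge points into N):
  P1: N <- J -> R
Condition 1 (no descendant of N in the set): FAILS — W is a descendant of N.
Condition 2 (every backdoor path blocked by {W}):
  P1: open — no interior node is in the conditioning set.
{W} does not satisfy the backdoor criterion.

No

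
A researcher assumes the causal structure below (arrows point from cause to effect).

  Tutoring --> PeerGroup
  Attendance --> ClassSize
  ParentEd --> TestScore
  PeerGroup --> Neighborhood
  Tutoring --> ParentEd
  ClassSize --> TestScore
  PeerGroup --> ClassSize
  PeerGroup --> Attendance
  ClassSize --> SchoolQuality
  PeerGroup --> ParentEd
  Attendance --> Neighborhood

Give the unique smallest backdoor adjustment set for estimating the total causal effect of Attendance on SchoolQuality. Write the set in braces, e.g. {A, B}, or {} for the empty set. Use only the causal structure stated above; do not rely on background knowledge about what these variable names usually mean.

Variables eligible for adjustment (non-descendants of Attendance, excluding Attendance and SchoolQuality): {ParentEd, PeerGroup, Tutoring}.
Backdoor paths from Attendance to SchoolQuality:
  P1: Attendance <- PeerGroup <- Tutoring -> ParentEd -> TestScore <- ClassSize -> SchoolQuality
  P2: Attendance <- PeerGroup -> ClassSize -> SchoolQuality
  P3: Attendance <- PeerGroup -> ParentEd -> TestScore <- ClassSize -> SchoolQuality
The empty set is not sufficient: P2 (Attendance <- PeerGroup -> ClassSize -> SchoolQuality) has no collider blocking it and no conditioned non-collider, so it is open.
Try {PeerGroup}:
  P1: blocked at chain node PeerGroup ∈ conditioning set.
  P2: blocked at fork node PeerGroup ∈ conditioning set.
  P3: blocked at fork node PeerGroup ∈ conditioning set.
{PeerGroup} contains no descendant of Attendance and blocks every backdoor path.
No other singleton works — e.g. {Tutoring} leaves P2 open — so {PeerGroup} is the unique smallest valid adjustment set.

{PeerGroup}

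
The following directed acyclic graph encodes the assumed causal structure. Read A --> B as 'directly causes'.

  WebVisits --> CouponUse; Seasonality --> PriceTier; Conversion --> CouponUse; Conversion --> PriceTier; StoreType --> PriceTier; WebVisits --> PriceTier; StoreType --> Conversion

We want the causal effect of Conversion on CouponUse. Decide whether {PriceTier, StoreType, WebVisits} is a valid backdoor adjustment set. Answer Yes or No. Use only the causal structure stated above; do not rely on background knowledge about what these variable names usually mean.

Backdoor paths from Conversion to CouponUse (paths whose first edge points into Conversion):
  P1: Conversion <- StoreType -> PriceTier <- WebVisits -> CouponUse
Condition 1 (no descendant of Conversion in the set): FAILS — PriceTier is a descendant of Conversion.
Condition 2 (every backdoor path blocked by {PriceTier, StoreType, WebVisits}):
  P1: blocked at fork node StoreType ∈ conditioning set.
{PriceTier, StoreType, WebVisits} does not satisfy the backdoor criterion.

No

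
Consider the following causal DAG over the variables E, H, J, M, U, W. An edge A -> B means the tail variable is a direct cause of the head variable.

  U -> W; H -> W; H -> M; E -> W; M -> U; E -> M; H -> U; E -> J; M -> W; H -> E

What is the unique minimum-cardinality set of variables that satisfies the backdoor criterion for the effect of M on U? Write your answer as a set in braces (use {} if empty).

Variables eligible for adjustment (non-descendants of M, excluding M and U): {E, H, J}.
Backdoor paths from M to U:
  P1: M <- H -> E -> W <- U
  P2: M <- H -> U
  P3: M <- H -> W <- U
  P4: M <- E <- H -> U
  P5: M <- E <- H -> W <- U
  P6: M <- E -> W <- H -> U
  P7: M <- E -> W <- U
The empty set is not sufficient: P2 (M <- H -> U) has no collider blocking it and no conditioned non-collider, so it is open.
Try {H}:
  P1: blocked at fork node H ∈ conditioning set.
  P2: blocked at fork node H ∈ conditioning set.
  P3: blocked at fork node H ∈ conditioning set.
  P4: blocked at fork node H ∈ conditioning set.
  P5: blocked at fork node H ∈ conditioning set.
  P6: blocked at collider W (neither it nor any descendant is in the conditioning set).
  P7: blocked at collider W (neither it nor any descendant is in the conditioning set).
{H} contains no descendant of M and blocks every backdoor path.
No other singleton works — e.g. {E} leaves P2 open — so {H} is the unique smallest valid adjustment set.

{H}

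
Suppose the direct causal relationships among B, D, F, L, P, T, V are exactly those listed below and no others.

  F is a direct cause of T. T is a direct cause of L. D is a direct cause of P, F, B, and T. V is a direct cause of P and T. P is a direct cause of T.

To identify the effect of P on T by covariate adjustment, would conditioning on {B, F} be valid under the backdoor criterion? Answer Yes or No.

Backdoor paths from P to T (paths whose first edge points into P):
  P1: P <- D -> F -> T
  P2: P <- D -> T
  P3: P <- V -> T
Condition 1 (no descendant of P in the set): holds — descendants of P are {L, T}; none are in {B, F}.
Condition 2 (every backdoor path blocked by {B, F}):
  P1: blocked at chain node F ∈ conditioning set.
  P2: open — no interior node is in the conditioning set.
  P3: open — no interior node is in the conditioning set.
{B, F} does not satisfy the backdoor criterion.

No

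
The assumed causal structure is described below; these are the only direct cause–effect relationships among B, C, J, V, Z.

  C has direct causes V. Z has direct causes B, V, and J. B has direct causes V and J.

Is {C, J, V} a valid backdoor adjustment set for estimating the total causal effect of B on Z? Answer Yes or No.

Yes

Backdoor paths from B to Z (paths whose first edge points into B):
  P1: B <- J -> Z
  P2: B <- V -> Z
Condition 1 (no descendant of B in the set): holds — descendants of B are {Z}; none are in {C, J, V}.
Condition 2 (every backdoor path blocked by {C, J, V}):
  P1: blocked at fork node J ∈ conditioning set.
  P2: blocked at fork node V ∈ conditioning set.
{C, J, V} satisfies the backdoor criterion.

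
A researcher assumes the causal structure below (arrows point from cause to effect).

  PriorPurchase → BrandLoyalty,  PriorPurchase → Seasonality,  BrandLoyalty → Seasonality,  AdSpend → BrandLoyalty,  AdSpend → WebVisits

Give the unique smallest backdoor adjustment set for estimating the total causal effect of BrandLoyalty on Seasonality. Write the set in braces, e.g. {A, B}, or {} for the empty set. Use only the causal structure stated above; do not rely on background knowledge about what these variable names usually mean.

Variables eligible for adjustment (non-descendants of BrandLoyalty, excluding BrandLoyalty and Seasonality): {AdSpend, PriorPurchase, WebVisits}.
Backdoor paths from BrandLoyalty to Seasonality:
  P1: BrandLoyalty <- PriorPurchase -> Seasonality
The empty set is not sufficient: P1 (BrandLoyalty <- PriorPurchase -> Seasonality) has no collider blocking it and no conditioned non-collider, so it is open.
Try {PriorPurchase}:
  P1: blocked at fork node PriorPurchase ∈ conditioning set.
{PriorPurchase} contains no descendant of BrandLoyalty and blocks every backdoor path.
No other singleton works — e.g. {AdSpend} leaves P1 open — so {PriorPurchase} is the unique smallest valid adjustment set.

{PriorPurchase}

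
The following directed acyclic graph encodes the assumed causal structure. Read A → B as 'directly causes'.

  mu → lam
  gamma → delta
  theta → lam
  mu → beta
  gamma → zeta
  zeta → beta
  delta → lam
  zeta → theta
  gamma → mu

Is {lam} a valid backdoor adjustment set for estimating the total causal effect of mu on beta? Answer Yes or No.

Backdoor paths from mu to beta (paths whose first edge points into mu):
  P1: mu <- gamma -> zeta -> beta
  P2: mu <- gamma -> delta -> lam <- theta <- zeta -> beta
Condition 1 (no descendant of mu in the set): FAILS — lam is a descendant of mu.
Condition 2 (every backdoor path blocked by {lam}):
  P1: open — no interior node is in the conditioning set.
  P2: open — collider(s) lam are conditioned on (or have a conditioned descendant) and no non-collider on the path is in the set.
{lam} does not satisfy the backdoor criterion.

No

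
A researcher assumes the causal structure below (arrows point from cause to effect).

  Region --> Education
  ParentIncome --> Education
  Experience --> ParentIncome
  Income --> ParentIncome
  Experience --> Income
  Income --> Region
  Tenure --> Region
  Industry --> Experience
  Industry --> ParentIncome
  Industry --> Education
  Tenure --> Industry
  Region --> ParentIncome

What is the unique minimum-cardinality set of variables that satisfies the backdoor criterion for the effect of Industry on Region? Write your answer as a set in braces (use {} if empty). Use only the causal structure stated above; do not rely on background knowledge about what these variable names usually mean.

{Tenure}

Variables eligible for adjustment (non-descendants of Industry, excluding Industry and Region): {Tenure}.
Backdoor paths from Industry to Region:
  P1: Industry <- Tenure -> Region
The empty set is not sufficient: P1 (Industry <- Tenure -> Region) has no collider blocking it and no conditioned non-collider, so it is open.
Try {Tenure}:
  P1: blocked at fork node Tenure ∈ conditioning set.
{Tenure} contains no descendant of Industry and blocks every backdoor path.
{Tenure} is the unique smallest valid adjustment set.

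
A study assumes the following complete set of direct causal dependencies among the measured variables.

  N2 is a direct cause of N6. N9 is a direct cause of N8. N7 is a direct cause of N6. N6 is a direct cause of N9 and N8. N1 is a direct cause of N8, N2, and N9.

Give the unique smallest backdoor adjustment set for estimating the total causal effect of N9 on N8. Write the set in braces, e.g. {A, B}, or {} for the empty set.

{N1, N6}

Variables eligible for adjustment (non-descendants of N9, excluding N9 and N8): {N1, N2, N6, N7}.
Backdoor paths from N9 to N8:
  P1: N9 <- N1 -> N2 -> N6 -> N8
  P2: N9 <- N1 -> N8
  P3: N9 <- N6 <- N2 <- N1 -> N8
  P4: N9 <- N6 -> N8
The empty set is not sufficient: P1 (N9 <- N1 -> N2 -> N6 -> N8) has no collider blocking it and no conditioned non-collider, so it is open.
Try {N1, N6}:
  P1: blocked at fork node N1 ∈ conditioning set.
  P2: blocked at fork node N1 ∈ conditioning set.
  P3: blocked at chain node N6 ∈ conditioning set.
  P4: blocked at fork node N6 ∈ conditioning set.
{N1, N6} contains no descendant of N9 and blocks every backdoor path.
Every element of {N1, N6} is needed (dropping N1 leaves P2 open; dropping N6 leaves P4 open), so no proper subset is valid.
Among all size-2 subsets of the eligible variables, only {N1, N6} blocks every backdoor path, so it is the unique smallest valid adjustment set.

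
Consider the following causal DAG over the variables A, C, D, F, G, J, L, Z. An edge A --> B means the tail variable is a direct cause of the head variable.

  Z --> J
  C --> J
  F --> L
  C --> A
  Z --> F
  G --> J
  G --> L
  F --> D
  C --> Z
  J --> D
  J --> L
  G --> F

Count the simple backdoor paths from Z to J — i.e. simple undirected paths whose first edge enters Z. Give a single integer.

1

A backdoor path from Z to J is any simple undirected path whose first edge points into Z (i.e. leaves Z via a parent).
Parents of Z: {C}.
Enumerating:
  P1: Z <- C -> J
That exhausts the simple backdoor paths. Count: 1.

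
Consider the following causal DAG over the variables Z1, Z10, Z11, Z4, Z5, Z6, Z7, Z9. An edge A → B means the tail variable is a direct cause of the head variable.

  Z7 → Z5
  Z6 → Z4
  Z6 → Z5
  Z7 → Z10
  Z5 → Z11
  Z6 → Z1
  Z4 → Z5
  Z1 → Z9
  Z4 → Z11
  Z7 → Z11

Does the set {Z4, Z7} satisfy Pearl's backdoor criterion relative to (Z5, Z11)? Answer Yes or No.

Backdoor paths from Z5 to Z11 (paths whose first edge points into Z5):
  P1: Z5 <- Z7 -> Z11
  P2: Z5 <- Z6 -> Z4 -> Z11
  P3: Z5 <- Z4 -> Z11
Condition 1 (no descendant of Z5 in the set): holds — descendants of Z5 are {Z11}; none are in {Z4, Z7}.
Condition 2 (every backdoor path blocked by {Z4, Z7}):
  P1: blocked at fork node Z7 ∈ conditioning set.
  P2: blocked at chain node Z4 ∈ conditioning set.
  P3: blocked at fork node Z4 ∈ conditioning set.
{Z4, Z7} satisfies the backdoor criterion.

Yes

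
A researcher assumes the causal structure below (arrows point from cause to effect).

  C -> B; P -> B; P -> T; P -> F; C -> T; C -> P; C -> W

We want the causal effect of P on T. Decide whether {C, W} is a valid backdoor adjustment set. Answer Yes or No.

Backdoor paths from P to T (paths whose first edge points into P):
  P1: P <- C -> T
Condition 1 (no descendant of P in the set): holds — descendants of P are {B, F, T}; none are in {C, W}.
Condition 2 (every backdoor path blocked by {C, W}):
  P1: blocked at fork node C ∈ conditioning set.
{C, W} satisfies the backdoor criterion.

Yes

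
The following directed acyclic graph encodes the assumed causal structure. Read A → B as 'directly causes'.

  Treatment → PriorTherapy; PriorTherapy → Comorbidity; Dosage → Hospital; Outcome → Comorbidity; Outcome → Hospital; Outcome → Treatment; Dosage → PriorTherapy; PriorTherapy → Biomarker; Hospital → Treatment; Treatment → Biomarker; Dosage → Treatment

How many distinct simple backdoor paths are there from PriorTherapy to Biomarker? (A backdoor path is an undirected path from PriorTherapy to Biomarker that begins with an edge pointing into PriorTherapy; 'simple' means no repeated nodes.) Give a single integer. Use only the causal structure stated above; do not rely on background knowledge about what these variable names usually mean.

A backdoor path from PriorTherapy to Biomarker is any simple undirected path whose first edge points into PriorTherapy (i.e. leaves PriorTherapy via a parent).
Parents of PriorTherapy: {Dosage, Treatment}.
Enumerating:
  P1: PriorTherapy <- Dosage -> Hospital <- Outcome -> Treatment -> Biomarker
  P2: PriorTherapy <- Dosage -> Hospital -> Treatment -> Biomarker
  P3: PriorTherapy <- Dosage -> Treatment -> Biomarker
  P4: PriorTherapy <- Treatment -> Biomarker
That exhausts the simple backdoor paths. Count: 4.

4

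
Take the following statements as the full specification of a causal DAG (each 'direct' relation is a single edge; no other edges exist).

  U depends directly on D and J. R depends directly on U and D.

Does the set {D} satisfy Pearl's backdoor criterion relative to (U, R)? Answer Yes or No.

Yes

Backdoor paths from U to R (paths whose first edge points into U):
  P1: U <- D -> R
Condition 1 (no descendant of U in the set): holds — descendants of U are {R}; none are in {D}.
Condition 2 (every backdoor path blocked by {D}):
  P1: blocked at fork node D ∈ conditioning set.
{D} satisfies the backdoor criterion.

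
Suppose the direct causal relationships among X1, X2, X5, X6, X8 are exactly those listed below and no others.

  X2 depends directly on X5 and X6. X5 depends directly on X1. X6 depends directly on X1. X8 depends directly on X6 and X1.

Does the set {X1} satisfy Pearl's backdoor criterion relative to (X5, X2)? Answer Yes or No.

Yes

Backdoor paths from X5 to X2 (paths whose first edge points into X5):
  P1: X5 <- X1 -> X6 -> X2
  P2: X5 <- X1 -> X8 <- X6 -> X2
Condition 1 (no descendant of X5 in the set): holds — descendants of X5 are {X2}; none are in {X1}.
Condition 2 (every backdoor path blocked by {X1}):
  P1: blocked at fork node X1 ∈ conditioning set.
  P2: blocked at fork node X1 ∈ conditioning set.
{X1} satisfies the backdoor criterion.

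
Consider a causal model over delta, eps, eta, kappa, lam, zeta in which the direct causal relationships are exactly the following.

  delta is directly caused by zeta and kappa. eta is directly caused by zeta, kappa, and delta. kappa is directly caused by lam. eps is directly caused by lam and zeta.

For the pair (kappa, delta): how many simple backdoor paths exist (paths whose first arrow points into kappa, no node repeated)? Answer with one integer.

2

A backdoor path from kappa to delta is any simple undirected path whose first edge points into kappa (i.e. leaves kappa via a parent).
Parents of kappa: {lam}.
Enumerating:
  P1: kappa <- lam -> eps <- zeta -> delta
  P2: kappa <- lam -> eps <- zeta -> eta <- delta
That exhausts the simple backdoor paths. Count: 2.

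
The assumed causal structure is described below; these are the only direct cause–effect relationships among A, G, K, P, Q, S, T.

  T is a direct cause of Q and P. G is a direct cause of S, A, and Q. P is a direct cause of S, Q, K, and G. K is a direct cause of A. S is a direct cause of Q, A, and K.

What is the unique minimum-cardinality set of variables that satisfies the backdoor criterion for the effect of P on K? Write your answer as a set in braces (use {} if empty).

{}

Variables eligible for adjustment (non-descendants of P, excluding P and K): {T}.
Backdoor paths from P to K:
  P1: P <- T -> Q <- G -> S -> K
  P2: P <- T -> Q <- G -> S -> A <- K
  P3: P <- T -> Q <- G -> A <- S -> K
  P4: P <- T -> Q <- G -> A <- K
  P5: P <- T -> Q <- S <- G -> A <- K
  P6: P <- T -> Q <- S -> K
  P7: P <- T -> Q <- S -> A <- K
Each backdoor path contains an unconditioned collider, so every path is already blocked with the empty conditioning set:
  P1: blocked at collider Q (neither it nor any descendant is in the conditioning set).
  P2: blocked at collider Q (neither it nor any descendant is in the conditioning set).
  P3: blocked at collider Q (neither it nor any descendant is in the conditioning set).
  P4: blocked at collider Q (neither it nor any descendant is in the conditioning set).
  P5: blocked at collider Q (neither it nor any descendant is in the conditioning set).
  P6: blocked at collider Q (neither it nor any descendant is in the conditioning set).
  P7: blocked at collider Q (neither it nor any descendant is in the conditioning set).
The empty set is therefore the unique smallest valid set.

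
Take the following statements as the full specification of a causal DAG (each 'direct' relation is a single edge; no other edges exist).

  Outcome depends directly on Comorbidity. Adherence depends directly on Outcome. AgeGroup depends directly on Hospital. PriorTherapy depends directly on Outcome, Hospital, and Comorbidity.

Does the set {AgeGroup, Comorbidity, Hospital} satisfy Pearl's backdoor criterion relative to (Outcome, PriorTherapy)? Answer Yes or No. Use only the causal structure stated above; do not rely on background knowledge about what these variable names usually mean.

Yes

Backdoor paths from Outcome to PriorTherapy (paths whose first edge points into Outcome):
  P1: Outcome <- Comorbidity -> PriorTherapy
Condition 1 (no descendant of Outcome in the set): holds — descendants of Outcome are {Adherence, PriorTherapy}; none are in {AgeGroup, Comorbidity, Hospital}.
Condition 2 (every backdoor path blocked by {AgeGroup, Comorbidity, Hospital}):
  P1: blocked at fork node Comorbidity ∈ conditioning set.
{AgeGroup, Comorbidity, Hospital} satisfies the backdoor criterion.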